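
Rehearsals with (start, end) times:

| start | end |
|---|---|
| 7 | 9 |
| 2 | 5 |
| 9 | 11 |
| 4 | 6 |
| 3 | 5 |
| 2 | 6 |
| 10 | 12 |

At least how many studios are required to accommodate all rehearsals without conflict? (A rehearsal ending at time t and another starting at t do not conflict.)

The answer is the maximum number of intervals overlapping at any instant.
starts: [2, 2, 3, 4, 7, 9, 10]
ends:   [5, 5, 6, 6, 9, 11, 12]
s2→1 s2→2 s3→3 s4→4  — peak 4.

4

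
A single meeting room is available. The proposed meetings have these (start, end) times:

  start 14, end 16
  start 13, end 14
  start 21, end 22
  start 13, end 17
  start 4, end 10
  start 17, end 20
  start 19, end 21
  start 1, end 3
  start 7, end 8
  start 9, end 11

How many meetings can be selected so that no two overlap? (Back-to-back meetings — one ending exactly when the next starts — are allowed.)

Order by finish time; keep every interval that doesn't clash with the previous kept one.
By end time: (1,3), (7,8), (4,10), (9,11), (13,14), (14,16), (13,17), (17,20), (19,21), (21,22).
Pick (1,3); next start ≥ 3 → (7,8); next start ≥ 8 → (9,11); next start ≥ 11 → (13,14); next start ≥ 14 → (14,16); next start ≥ 16 → (17,20); next start ≥ 20 → (21,22).
Selected 7 meetings.

7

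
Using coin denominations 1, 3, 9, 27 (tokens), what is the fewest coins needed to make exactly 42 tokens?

42 − 1×27→15 − 1×9→6 − 2×3→0
Total coins = 1 + 1 + 2 = 4

4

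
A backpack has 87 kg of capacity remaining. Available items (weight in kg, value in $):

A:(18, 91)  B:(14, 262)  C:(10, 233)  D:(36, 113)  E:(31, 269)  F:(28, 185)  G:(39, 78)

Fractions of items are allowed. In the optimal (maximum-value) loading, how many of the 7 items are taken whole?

Sort by value per unit weight and fill in that order.
Order: C (233/10=23.30) > B (262/14=18.71) > E (269/31=8.68) > F (185/28=6.61) > A (91/18=5.06) > D (113/36=3.14) > G (78/39=2.00)
Fill: take C (10 @ 233) → take B (14 @ 262) → take E (31 @ 269) → take F (28 @ 185) → take 4/18 of A → 20.22; 87/87 used.
4 item(s) taken whole; one partial (take 4/18 of A).

4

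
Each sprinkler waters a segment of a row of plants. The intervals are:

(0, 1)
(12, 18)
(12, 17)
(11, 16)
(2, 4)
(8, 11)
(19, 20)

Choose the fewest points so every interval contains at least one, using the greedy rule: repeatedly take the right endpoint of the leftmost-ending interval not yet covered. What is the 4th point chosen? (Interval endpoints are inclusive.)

Process intervals by earliest right end; each time one isn't hit yet, stab at its right endpoint.
Sorted: [0,1] [2,4] [8,11] [11,16] [12,17] [12,18] [19,20]
{[0,1]} hit by 1; {[2,4]} hit by 4; {[8,11],[11,16]} hit by 11; {[12,17],[12,18]} hit by 17; {[19,20]} hit by 20.
Points: 1, 4, 11, 17, 20 (5 total).

17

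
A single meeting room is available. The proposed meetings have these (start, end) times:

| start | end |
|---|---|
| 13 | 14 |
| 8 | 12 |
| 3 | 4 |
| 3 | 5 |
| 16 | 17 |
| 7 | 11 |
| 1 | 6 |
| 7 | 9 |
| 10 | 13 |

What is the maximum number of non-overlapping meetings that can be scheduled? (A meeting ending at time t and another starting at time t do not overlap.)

5

Greedy by earliest finish: after sorting by end time, pick each interval compatible with the last pick.
By end time: (3,4), (3,5), (1,6), (7,9), (7,11), (8,12), (10,13), (13,14), (16,17).
Pick (3,4); next start ≥ 4 → (7,9); next start ≥ 9 → (10,13); next start ≥ 13 → (13,14); next start ≥ 14 → (16,17).
Selected 5 meetings.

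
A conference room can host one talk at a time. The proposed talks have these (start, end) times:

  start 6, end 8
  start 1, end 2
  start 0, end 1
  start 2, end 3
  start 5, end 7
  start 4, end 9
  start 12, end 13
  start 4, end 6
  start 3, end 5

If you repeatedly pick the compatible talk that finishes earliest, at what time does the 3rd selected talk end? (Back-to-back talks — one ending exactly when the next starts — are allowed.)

Sort by end time and greedily take each interval whose start is ≥ the last chosen end.
Sorted by end: (0,1)  (1,2)  (2,3)  (3,5)  (4,6)  (5,7)  (6,8)  (4,9)  (12,13)
take (0,1); take (1,2); take (2,3); take (3,5); take (5,7); skip (6,8); skip (4,9); take (12,13).
Selected: (0,1) (1,2) (2,3) (3,5) (5,7) (12,13)

3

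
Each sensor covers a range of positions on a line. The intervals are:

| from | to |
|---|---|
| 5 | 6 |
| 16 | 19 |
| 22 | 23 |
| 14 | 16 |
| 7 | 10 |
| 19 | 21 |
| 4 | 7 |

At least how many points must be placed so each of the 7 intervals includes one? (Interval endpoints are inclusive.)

5

Sorted: [5,6] [4,7] [7,10] [14,16] [16,19] [19,21] [22,23]
{[5,6],[4,7]} hit by 6; {[7,10]} hit by 10; {[14,16],[16,19]} hit by 16; {[19,21]} hit by 21; {[22,23]} hit by 23.
Points: 6, 10, 16, 21, 23 (5 total).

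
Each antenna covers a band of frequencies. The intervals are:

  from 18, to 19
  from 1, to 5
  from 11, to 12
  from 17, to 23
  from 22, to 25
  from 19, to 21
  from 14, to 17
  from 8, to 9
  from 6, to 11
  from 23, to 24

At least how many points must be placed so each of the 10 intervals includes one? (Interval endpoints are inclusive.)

6

Process intervals by earliest right end; each time one isn't hit yet, stab at its right endpoint.
Sorted: [1,5] [8,9] [6,11] [11,12] [14,17] [18,19] [19,21] [17,23] [23,24] [22,25]
{[1,5]} hit by 5; {[8,9],[6,11]} hit by 9; {[11,12]} hit by 12; {[14,17]} hit by 17; {[18,19],[19,21],[17,23]} hit by 19; {[23,24],[22,25]} hit by 24.
Points: 5, 9, 12, 17, 19, 24 (6 total).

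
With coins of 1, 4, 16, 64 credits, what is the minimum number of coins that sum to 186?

Greedy: take as many of the largest coin as possible, then repeat with the remainder.
186 = 2×64 + 3×16 + 2×4 + 2×1
Total coins = 2 + 3 + 2 + 2 = 9

9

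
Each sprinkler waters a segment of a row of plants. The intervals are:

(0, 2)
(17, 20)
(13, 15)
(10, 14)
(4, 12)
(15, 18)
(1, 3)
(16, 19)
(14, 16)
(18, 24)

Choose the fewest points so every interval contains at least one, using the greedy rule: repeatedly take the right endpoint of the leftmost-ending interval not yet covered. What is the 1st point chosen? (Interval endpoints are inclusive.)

Sort by right endpoint; whenever an interval is uncovered, place a point at its right end.
By right end: [0,2]  [1,3]  [4,12]  [10,14]  [13,15]  [14,16]  [15,18]  [16,19]  [17,20]  [18,24]
[0,2] uncovered → point at 2; [4,12] uncovered → point at 12; [13,15] uncovered → point at 15; [16,19] uncovered → point at 19.
Points: 2, 12, 15, 19 (4 total).

2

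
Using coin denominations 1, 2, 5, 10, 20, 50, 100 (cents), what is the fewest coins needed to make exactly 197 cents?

6

197 − 1×100→97 − 1×50→47 − 2×20→7 − 1×5→2 − 1×2→0
Total coins = 1 + 1 + 2 + 1 + 1 = 6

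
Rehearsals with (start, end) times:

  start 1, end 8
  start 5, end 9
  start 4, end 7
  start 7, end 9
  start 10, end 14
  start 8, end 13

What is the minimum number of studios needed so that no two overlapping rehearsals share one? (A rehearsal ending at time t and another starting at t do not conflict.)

Count concurrent intervals with a sweep; the peak is the room count.
starts: [1, 4, 5, 7, 8, 10]
ends:   [7, 8, 9, 9, 13, 14]
s1→1 s4→2 s5→3  — peak 3.

3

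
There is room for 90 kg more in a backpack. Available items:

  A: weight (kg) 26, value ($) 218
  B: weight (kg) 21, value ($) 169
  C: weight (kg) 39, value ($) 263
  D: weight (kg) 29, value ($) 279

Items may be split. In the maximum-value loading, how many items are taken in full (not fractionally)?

Order: D (279/29=9.62) > A (218/26=8.38) > B (169/21=8.05) > C (263/39=6.74)
Fill: take D (29 @ 279) → take A (26 @ 218) → take B (21 @ 169) → take 14/39 of C → 94.41; 90/90 used.
3 item(s) taken whole; one partial (take 14/39 of C).

3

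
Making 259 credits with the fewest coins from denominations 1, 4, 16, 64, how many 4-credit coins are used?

0

Greedy: take as many of the largest coin as possible, then repeat with the remainder.
259 − 4×64→3 − 3×1→0
Count of 4: 0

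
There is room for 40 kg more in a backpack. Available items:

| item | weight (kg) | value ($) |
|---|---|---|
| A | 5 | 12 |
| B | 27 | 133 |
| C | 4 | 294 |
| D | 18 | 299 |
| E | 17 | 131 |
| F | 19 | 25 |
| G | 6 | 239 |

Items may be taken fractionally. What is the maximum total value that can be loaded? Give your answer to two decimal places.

Ratios (sorted): C 73.50, G 39.83, D 16.61, E 7.71, B 4.93, A 2.40, F 1.32
take C (4 @ 294); take G (6 @ 239); take D (18 @ 299); take 12/17 of E → 92.47. Capacity used 40/40.
Total value = 924.47

924.47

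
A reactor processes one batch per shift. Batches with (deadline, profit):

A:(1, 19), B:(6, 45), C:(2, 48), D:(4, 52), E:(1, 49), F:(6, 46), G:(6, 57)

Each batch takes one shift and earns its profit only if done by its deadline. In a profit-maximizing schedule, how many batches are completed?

Sort by profit descending; place each in the latest free slot ≤ its deadline.
Profit order: G=57 D=52 E=49 C=48 F=46 B=45 A=19
Assign: G→slot 6, D→slot 4, E→slot 1, C→slot 2, F→slot 5, B→slot 3, A skipped.
Slots: [1:E] [2:C] [3:B] [4:D] [5:F] [6:G]
6 of 7 scheduled.

6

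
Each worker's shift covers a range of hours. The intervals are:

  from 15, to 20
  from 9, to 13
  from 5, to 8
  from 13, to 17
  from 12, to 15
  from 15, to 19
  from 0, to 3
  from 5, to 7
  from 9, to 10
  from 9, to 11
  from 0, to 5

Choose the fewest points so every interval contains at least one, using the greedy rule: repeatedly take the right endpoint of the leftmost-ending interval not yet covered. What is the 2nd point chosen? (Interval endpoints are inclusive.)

7

Sorted: [0,3] [0,5] [5,7] [5,8] [9,10] [9,11] [9,13] [12,15] [13,17] [15,19] [15,20]
{[0,3],[0,5]} hit by 3; {[5,7],[5,8]} hit by 7; {[9,10],[9,11],[9,13]} hit by 10; {[12,15],[13,17],[15,19],[15,20]} hit by 15.
Points: 3, 7, 10, 15 (4 total).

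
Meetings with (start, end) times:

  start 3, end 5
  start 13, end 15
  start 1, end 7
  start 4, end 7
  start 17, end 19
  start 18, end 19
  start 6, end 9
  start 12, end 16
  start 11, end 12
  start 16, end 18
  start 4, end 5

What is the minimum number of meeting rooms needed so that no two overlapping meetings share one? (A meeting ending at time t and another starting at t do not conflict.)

4

Events (time:±→running): 1:+→1 3:+→2 4:+→3 4:+→4 … peak 4.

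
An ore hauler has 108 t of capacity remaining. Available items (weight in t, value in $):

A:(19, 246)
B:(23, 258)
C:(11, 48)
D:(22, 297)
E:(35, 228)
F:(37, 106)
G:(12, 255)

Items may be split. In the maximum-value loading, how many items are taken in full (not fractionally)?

4

Ratios (sorted): G 21.25, D 13.50, A 12.95, B 11.22, E 6.51, C 4.36, F 2.86
take G (12 @ 255); take D (22 @ 297); take A (19 @ 246); take B (23 @ 258); take 32/35 of E → 208.46. Capacity used 108/108.
4 item(s) taken whole; one partial (take 32/35 of E).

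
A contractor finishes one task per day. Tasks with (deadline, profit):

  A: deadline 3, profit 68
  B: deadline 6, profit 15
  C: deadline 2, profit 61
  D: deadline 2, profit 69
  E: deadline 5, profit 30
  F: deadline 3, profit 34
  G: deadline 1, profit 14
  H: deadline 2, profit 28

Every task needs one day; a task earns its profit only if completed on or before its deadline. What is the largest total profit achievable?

243

Take jobs in profit order; each goes to the latest open slot no later than its deadline.
By profit: D(d2,69), A(d3,68), C(d2,61), F(d3,34), E(d5,30), H(d2,28), B(d6,15), G(d1,14)
D→slot 2; A→slot 3; C→slot 1; F skipped; E→slot 5; H skipped; B→slot 6; G skipped.
Profit = 61 + 69 + 68 + 30 + 15 = 243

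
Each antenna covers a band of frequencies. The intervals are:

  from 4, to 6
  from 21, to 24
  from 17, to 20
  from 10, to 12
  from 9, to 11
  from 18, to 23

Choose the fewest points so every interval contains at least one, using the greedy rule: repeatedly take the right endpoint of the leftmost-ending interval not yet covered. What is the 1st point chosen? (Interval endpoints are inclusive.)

By right end: [4,6]  [9,11]  [10,12]  [17,20]  [18,23]  [21,24]
[4,6] uncovered → point at 6; [9,11] uncovered → point at 11; [17,20] uncovered → point at 20; [21,24] uncovered → point at 24.
Points: 6, 11, 20, 24 (4 total).

6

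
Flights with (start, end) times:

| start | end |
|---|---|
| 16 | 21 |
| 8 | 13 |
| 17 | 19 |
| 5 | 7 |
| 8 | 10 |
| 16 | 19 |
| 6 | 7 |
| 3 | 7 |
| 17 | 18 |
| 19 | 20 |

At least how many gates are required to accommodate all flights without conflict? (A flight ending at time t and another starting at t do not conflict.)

4

The answer is the maximum number of intervals overlapping at any instant.
Events (time:±→running): 3:+→1 5:+→2 6:+→3 7:-→2 7:-→1 7:-→0 8:+→1 8:+→2 10:-→1 13:-→0 16:+→1 16:+→2 17:+→3 17:+→4 … peak 4.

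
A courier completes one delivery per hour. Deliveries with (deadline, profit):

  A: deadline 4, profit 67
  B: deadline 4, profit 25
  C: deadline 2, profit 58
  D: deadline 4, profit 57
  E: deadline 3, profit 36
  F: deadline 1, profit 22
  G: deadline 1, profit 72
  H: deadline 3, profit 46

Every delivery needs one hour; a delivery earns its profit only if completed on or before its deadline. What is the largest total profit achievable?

Profit order: G=72 A=67 C=58 D=57 H=46 E=36 B=25 F=22
Assign: G→slot 1, A→slot 4, C→slot 2, D→slot 3, H skipped, E skipped, B skipped, F skipped.
Slots: [1:G] [2:C] [3:D] [4:A]
Profit = 72 + 58 + 57 + 67 = 254

254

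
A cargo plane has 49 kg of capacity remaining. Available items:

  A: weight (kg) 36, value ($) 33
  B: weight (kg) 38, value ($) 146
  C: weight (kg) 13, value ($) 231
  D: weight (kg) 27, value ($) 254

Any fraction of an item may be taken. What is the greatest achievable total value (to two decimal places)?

Greedy by value/weight ratio, highest first.
Ratios (sorted): C 17.77, D 9.41, B 3.84, A 0.92
take C (13 @ 231); take D (27 @ 254); take 9/38 of B → 34.58. Capacity used 49/49.
Total value = 519.58

519.58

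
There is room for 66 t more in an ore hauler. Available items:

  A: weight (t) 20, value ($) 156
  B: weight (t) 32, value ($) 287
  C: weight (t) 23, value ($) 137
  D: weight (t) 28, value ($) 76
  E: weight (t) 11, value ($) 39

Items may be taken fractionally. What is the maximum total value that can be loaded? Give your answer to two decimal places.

526.39

Sort by value per unit weight and fill in that order.
Order: B (287/32=8.97) > A (156/20=7.80) > C (137/23=5.96) > E (39/11=3.55) > D (76/28=2.71)
Fill: take B (32 @ 287) → take A (20 @ 156) → take 14/23 of C → 83.39; 66/66 used.
Total value = 526.39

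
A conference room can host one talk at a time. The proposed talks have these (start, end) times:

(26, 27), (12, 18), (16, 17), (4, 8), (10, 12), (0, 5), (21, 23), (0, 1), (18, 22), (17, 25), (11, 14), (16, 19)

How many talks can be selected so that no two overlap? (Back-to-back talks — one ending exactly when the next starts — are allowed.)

6

Order by finish time; keep every interval that doesn't clash with the previous kept one.
By end time: (0,1), (0,5), (4,8), (10,12), (11,14), (16,17), (12,18), (16,19), (18,22), (21,23), (17,25), (26,27).
Pick (0,1); next start ≥ 1 → (4,8); next start ≥ 8 → (10,12); next start ≥ 12 → (16,17); next start ≥ 17 → (18,22); next start ≥ 22 → (26,27).
Selected 6 talks.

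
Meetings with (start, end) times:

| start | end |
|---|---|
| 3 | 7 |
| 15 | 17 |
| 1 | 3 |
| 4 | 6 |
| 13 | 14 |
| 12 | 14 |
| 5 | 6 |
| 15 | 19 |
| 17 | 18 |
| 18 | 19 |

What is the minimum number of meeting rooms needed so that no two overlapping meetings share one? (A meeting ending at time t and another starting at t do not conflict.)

3

The answer is the maximum number of intervals overlapping at any instant.
Events (time:±→running): 1:+→1 3:-→0 3:+→1 4:+→2 5:+→3 … peak 3.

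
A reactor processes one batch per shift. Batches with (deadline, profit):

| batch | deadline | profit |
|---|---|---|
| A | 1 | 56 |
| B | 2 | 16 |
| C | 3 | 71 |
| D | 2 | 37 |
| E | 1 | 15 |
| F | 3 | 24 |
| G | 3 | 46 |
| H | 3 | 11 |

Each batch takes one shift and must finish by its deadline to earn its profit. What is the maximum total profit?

Take jobs in profit order; each goes to the latest open slot no later than its deadline.
By profit: C(d3,71), A(d1,56), G(d3,46), D(d2,37), F(d3,24), B(d2,16), E(d1,15), H(d3,11)
C→slot 3; A→slot 1; G→slot 2; D skipped; F skipped; B skipped; E skipped; H skipped.
Profit = 56 + 46 + 71 = 173

173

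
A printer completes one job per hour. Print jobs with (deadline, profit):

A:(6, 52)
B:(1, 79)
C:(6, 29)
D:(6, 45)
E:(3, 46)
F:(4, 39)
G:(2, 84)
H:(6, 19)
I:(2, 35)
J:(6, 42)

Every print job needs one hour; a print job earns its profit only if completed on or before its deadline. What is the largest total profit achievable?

Take jobs in profit order; each goes to the latest open slot no later than its deadline.
Profit order: G=84 B=79 A=52 E=46 D=45 J=42 F=39 I=35 C=29 H=19
Assign: G→slot 2, B→slot 1, A→slot 6, E→slot 3, D→slot 5, J→slot 4, F skipped, I skipped, C skipped, H skipped.
Slots: [1:B] [2:G] [3:E] [4:J] [5:D] [6:A]
Profit = 79 + 84 + 46 + 42 + 45 + 52 = 348

348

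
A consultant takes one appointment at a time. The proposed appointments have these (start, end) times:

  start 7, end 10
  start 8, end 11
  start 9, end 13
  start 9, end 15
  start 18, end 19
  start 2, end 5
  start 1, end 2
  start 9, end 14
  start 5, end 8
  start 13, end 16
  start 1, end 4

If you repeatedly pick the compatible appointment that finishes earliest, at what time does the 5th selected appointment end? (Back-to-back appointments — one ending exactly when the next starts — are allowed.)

By end time: (1,2), (1,4), (2,5), (5,8), (7,10), (8,11), (9,13), (9,14), (9,15), (13,16), (18,19).
Pick (1,2); next start ≥ 2 → (2,5); next start ≥ 5 → (5,8); next start ≥ 8 → (8,11); next start ≥ 11 → (13,16); next start ≥ 16 → (18,19).
Selected: (1,2) (2,5) (5,8) (8,11) (13,16) (18,19)

16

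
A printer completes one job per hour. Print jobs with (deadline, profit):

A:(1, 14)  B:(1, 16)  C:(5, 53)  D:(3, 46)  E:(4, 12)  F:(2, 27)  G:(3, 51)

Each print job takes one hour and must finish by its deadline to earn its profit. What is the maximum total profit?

189

Take jobs in profit order; each goes to the latest open slot no later than its deadline.
By profit: C(d5,53), G(d3,51), D(d3,46), F(d2,27), B(d1,16), A(d1,14), E(d4,12)
C→slot 5; G→slot 3; D→slot 2; F→slot 1; B skipped; A skipped; E→slot 4.
Profit = 27 + 46 + 51 + 12 + 53 = 189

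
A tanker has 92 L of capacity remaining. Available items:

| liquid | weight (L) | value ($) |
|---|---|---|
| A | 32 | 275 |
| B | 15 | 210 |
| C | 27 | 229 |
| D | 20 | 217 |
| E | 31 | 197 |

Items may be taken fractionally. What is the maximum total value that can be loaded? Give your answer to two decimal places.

914.04

Greedy by value/weight ratio, highest first.
Ratios (sorted): B 14.00, D 10.85, A 8.59, C 8.48, E 6.35
take B (15 @ 210); take D (20 @ 217); take A (32 @ 275); take 25/27 of C → 212.04. Capacity used 92/92.
Total value = 914.04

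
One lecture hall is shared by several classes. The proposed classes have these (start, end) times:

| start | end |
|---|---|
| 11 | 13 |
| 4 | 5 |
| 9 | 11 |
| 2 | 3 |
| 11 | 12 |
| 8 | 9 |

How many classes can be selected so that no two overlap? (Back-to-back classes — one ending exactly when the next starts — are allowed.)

By end time: (2,3), (4,5), (8,9), (9,11), (11,12), (11,13).
Pick (2,3); next start ≥ 3 → (4,5); next start ≥ 5 → (8,9); next start ≥ 9 → (9,11); next start ≥ 11 → (11,12).
Selected 5 classes.

5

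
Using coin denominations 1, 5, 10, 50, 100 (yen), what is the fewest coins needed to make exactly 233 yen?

8

Greedy: take as many of the largest coin as possible, then repeat with the remainder.
233 = 2×100 + 3×10 + 3×1
Total coins = 2 + 3 + 3 = 8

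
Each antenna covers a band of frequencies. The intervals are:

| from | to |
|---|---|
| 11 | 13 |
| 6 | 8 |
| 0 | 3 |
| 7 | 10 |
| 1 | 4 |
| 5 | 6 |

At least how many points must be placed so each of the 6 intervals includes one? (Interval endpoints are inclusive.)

4

Sort by right endpoint; whenever an interval is uncovered, place a point at its right end.
By right end: [0,3]  [1,4]  [5,6]  [6,8]  [7,10]  [11,13]
[0,3] uncovered → point at 3; [5,6] uncovered → point at 6; [7,10] uncovered → point at 10; [11,13] uncovered → point at 13.
Points: 3, 6, 10, 13 (4 total).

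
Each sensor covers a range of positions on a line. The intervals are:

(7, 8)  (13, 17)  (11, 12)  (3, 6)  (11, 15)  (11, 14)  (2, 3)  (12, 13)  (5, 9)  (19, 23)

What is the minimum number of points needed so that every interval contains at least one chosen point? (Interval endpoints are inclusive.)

5

By right end: [2,3]  [3,6]  [7,8]  [5,9]  [11,12]  [12,13]  [11,14]  [11,15]  [13,17]  [19,23]
[2,3] uncovered → point at 3; [7,8] uncovered → point at 8; [11,12] uncovered → point at 12; [13,17] uncovered → point at 17; [19,23] uncovered → point at 23.
Points: 3, 8, 12, 17, 23 (5 total).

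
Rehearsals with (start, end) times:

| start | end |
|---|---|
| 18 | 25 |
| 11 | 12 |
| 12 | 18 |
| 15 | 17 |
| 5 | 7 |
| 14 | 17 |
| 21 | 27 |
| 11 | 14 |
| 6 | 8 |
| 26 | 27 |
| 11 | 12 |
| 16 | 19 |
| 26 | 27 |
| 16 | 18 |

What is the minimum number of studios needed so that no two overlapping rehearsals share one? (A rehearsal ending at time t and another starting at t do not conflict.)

5

The answer is the maximum number of intervals overlapping at any instant.
Events (time:±→running): 5:+→1 6:+→2 7:-→1 8:-→0 11:+→1 11:+→2 11:+→3 12:-→2 12:-→1 12:+→2 14:-→1 14:+→2 15:+→3 16:+→4 16:+→5 … peak 5.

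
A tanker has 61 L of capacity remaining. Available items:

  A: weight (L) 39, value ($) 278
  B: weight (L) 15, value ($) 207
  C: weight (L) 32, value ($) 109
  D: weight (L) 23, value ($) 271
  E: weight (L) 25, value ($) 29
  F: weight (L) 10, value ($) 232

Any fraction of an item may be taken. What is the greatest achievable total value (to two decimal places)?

Sort by value per unit weight and fill in that order.
Ratios (sorted): F 23.20, B 13.80, D 11.78, A 7.13, C 3.41, E 1.16
take F (10 @ 232); take B (15 @ 207); take D (23 @ 271); take 13/39 of A → 92.67. Capacity used 61/61.
Total value = 802.67

802.67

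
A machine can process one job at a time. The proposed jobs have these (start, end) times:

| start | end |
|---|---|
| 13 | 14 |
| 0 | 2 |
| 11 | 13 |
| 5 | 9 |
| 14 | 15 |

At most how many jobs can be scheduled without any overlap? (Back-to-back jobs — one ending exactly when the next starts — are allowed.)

Sort by end time and greedily take each interval whose start is ≥ the last chosen end.
Sorted by end: (0,2)  (5,9)  (11,13)  (13,14)  (14,15)
take (0,2); take (5,9); take (11,13); take (13,14); take (14,15).
Selected 5 jobs.

5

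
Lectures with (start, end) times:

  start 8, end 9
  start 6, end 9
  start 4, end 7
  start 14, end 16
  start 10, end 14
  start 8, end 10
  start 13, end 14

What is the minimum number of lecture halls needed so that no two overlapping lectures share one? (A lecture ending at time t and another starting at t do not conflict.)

The answer is the maximum number of intervals overlapping at any instant.
starts: [4, 6, 8, 8, 10, 13, 14]
ends:   [7, 9, 9, 10, 14, 14, 16]
s4→1 s6→2 e7→1 s8→2 s8→3  — peak 3.

3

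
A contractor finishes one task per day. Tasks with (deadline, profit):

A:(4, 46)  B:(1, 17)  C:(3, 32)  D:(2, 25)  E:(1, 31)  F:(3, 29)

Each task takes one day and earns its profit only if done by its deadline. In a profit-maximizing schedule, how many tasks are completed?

By profit: A(d4,46), C(d3,32), E(d1,31), F(d3,29), D(d2,25), B(d1,17)
A→slot 4; C→slot 3; E→slot 1; F→slot 2; D skipped; B skipped.
4 of 6 scheduled.

4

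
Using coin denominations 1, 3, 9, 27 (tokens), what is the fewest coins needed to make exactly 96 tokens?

Greedy: take as many of the largest coin as possible, then repeat with the remainder.
96 = 3×27 + 1×9 + 2×3
Total coins = 3 + 1 + 2 = 6

6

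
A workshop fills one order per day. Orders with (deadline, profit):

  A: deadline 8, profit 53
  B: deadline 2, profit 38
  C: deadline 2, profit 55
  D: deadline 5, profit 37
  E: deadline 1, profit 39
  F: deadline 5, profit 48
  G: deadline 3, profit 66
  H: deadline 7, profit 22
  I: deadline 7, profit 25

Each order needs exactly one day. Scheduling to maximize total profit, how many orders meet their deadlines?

Sort by profit descending; place each in the latest free slot ≤ its deadline.
Profit order: G=66 C=55 A=53 F=48 E=39 B=38 D=37 I=25 H=22
Assign: G→slot 3, C→slot 2, A→slot 8, F→slot 5, E→slot 1, B skipped, D→slot 4, I→slot 7, H→slot 6.
Slots: [1:E] [2:C] [3:G] [4:D] [5:F] [6:H] [7:I] [8:A]
8 of 9 scheduled.

8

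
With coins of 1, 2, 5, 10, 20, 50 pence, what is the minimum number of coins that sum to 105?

105 − 2×50→5 − 1×5→0
Total coins = 2 + 1 = 3

3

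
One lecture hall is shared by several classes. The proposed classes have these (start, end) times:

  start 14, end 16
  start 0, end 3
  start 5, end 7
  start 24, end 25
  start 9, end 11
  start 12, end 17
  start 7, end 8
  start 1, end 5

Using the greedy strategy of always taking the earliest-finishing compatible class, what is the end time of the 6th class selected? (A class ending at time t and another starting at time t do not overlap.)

25

Order by finish time; keep every interval that doesn't clash with the previous kept one.
Sorted by end: (0,3)  (1,5)  (5,7)  (7,8)  (9,11)  (14,16)  (12,17)  (24,25)
take (0,3); skip (1,5); take (5,7); take (7,8); take (9,11); take (14,16); take (24,25).
Selected: (0,3) (5,7) (7,8) (9,11) (14,16) (24,25)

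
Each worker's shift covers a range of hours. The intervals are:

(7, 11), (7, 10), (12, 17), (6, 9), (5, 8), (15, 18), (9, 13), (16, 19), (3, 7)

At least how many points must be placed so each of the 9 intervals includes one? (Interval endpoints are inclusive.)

3

Process intervals by earliest right end; each time one isn't hit yet, stab at its right endpoint.
Sorted: [3,7] [5,8] [6,9] [7,10] [7,11] [9,13] [12,17] [15,18] [16,19]
{[3,7],[5,8],[6,9],[7,10],[7,11]} hit by 7; {[9,13],[12,17]} hit by 13; {[15,18],[16,19]} hit by 18.
Points: 7, 13, 18 (3 total).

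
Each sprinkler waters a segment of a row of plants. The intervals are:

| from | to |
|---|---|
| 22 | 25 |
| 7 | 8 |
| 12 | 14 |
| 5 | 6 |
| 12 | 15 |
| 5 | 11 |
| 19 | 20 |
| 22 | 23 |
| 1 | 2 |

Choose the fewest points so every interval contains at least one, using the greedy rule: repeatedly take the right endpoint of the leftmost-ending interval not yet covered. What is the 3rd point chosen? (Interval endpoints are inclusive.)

8

Sort by right endpoint; whenever an interval is uncovered, place a point at its right end.
By right end: [1,2]  [5,6]  [7,8]  [5,11]  [12,14]  [12,15]  [19,20]  [22,23]  [22,25]
[1,2] uncovered → point at 2; [5,6] uncovered → point at 6; [7,8] uncovered → point at 8; [12,14] uncovered → point at 14; [19,20] uncovered → point at 20; [22,23] uncovered → point at 23.
Points: 2, 6, 8, 14, 20, 23 (6 total).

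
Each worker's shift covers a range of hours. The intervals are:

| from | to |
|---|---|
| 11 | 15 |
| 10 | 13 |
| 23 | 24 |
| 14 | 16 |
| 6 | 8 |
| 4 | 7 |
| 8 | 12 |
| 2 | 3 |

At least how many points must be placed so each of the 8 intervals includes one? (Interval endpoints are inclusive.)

5

Sorted: [2,3] [4,7] [6,8] [8,12] [10,13] [11,15] [14,16] [23,24]
{[2,3]} hit by 3; {[4,7],[6,8]} hit by 7; {[8,12],[10,13],[11,15]} hit by 12; {[14,16]} hit by 16; {[23,24]} hit by 24.
Points: 3, 7, 12, 16, 24 (5 total).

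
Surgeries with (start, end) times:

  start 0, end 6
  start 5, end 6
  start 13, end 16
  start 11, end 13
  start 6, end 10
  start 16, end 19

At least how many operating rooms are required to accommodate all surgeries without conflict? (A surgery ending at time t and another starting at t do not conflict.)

Count concurrent intervals with a sweep; the peak is the room count.
starts: [0, 5, 6, 11, 13, 16]
ends:   [6, 6, 10, 13, 16, 19]
s0→1 s5→2  — peak 2.

2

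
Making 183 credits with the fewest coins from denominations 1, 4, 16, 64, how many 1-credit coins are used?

3

Use the largest denomination that fits, subtract, and repeat.
183 − 2×64→55 − 3×16→7 − 1×4→3 − 3×1→0
Count of 1: 3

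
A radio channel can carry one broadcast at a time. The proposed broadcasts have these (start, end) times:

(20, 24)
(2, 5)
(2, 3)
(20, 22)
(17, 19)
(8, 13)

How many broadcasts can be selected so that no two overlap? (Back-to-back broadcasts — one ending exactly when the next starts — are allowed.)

4

Greedy by earliest finish: after sorting by end time, pick each interval compatible with the last pick.
Sorted by end: (2,3)  (2,5)  (8,13)  (17,19)  (20,22)  (20,24)
take (2,3); skip (2,5); take (8,13); take (17,19); take (20,22); skip (20,24).
Selected 4 broadcasts.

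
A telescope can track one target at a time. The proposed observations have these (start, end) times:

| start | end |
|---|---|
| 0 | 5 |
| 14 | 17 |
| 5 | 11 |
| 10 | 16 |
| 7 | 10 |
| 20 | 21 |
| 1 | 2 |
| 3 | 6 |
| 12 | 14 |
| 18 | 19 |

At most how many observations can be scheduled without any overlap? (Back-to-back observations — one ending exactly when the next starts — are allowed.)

By end time: (1,2), (0,5), (3,6), (7,10), (5,11), (12,14), (10,16), (14,17), (18,19), (20,21).
Pick (1,2); next start ≥ 2 → (3,6); next start ≥ 6 → (7,10); next start ≥ 10 → (12,14); next start ≥ 14 → (14,17); next start ≥ 17 → (18,19); next start ≥ 19 → (20,21).
Selected 7 observations.

7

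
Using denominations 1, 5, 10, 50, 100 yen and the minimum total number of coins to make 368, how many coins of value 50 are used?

368 = 3×100 + 1×50 + 1×10 + 1×5 + 3×1
Count of 50: 1

1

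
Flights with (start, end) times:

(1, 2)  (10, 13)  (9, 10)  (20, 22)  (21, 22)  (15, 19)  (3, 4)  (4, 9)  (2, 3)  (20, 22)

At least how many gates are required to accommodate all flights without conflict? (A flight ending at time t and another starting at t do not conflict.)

3

Events (time:±→running): 1:+→1 2:-→0 2:+→1 3:-→0 3:+→1 4:-→0 4:+→1 9:-→0 9:+→1 10:-→0 10:+→1 13:-→0 15:+→1 19:-→0 20:+→1 20:+→2 21:+→3 … peak 3.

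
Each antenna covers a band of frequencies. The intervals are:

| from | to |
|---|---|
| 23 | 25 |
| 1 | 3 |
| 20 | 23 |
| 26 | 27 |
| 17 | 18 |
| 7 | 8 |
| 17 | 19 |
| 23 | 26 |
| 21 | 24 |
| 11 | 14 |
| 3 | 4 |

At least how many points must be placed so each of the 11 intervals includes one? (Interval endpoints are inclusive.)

Process intervals by earliest right end; each time one isn't hit yet, stab at its right endpoint.
Sorted: [1,3] [3,4] [7,8] [11,14] [17,18] [17,19] [20,23] [21,24] [23,25] [23,26] [26,27]
{[1,3],[3,4]} hit by 3; {[7,8]} hit by 8; {[11,14]} hit by 14; {[17,18],[17,19]} hit by 18; {[20,23],[21,24],[23,25],[23,26]} hit by 23; {[26,27]} hit by 27.
Points: 3, 8, 14, 18, 23, 27 (6 total).

6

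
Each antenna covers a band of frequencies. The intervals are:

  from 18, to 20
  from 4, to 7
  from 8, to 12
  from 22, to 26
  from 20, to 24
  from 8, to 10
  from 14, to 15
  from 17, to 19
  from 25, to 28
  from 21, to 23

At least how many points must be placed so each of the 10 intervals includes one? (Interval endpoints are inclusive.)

Process intervals by earliest right end; each time one isn't hit yet, stab at its right endpoint.
Sorted: [4,7] [8,10] [8,12] [14,15] [17,19] [18,20] [21,23] [20,24] [22,26] [25,28]
{[4,7]} hit by 7; {[8,10],[8,12]} hit by 10; {[14,15]} hit by 15; {[17,19],[18,20]} hit by 19; {[21,23],[20,24],[22,26]} hit by 23; {[25,28]} hit by 28.
Points: 7, 10, 15, 19, 23, 28 (6 total).

6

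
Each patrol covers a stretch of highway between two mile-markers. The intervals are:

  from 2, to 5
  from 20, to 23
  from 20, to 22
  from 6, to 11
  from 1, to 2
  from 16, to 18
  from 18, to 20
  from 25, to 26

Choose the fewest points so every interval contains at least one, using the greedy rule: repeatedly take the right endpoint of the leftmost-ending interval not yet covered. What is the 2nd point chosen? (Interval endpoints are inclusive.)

By right end: [1,2]  [2,5]  [6,11]  [16,18]  [18,20]  [20,22]  [20,23]  [25,26]
[1,2] uncovered → point at 2; [6,11] uncovered → point at 11; [16,18] uncovered → point at 18; [20,22] uncovered → point at 22; [25,26] uncovered → point at 26.
Points: 2, 11, 18, 22, 26 (5 total).

11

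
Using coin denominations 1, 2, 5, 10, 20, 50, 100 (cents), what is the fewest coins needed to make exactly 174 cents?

Use the largest denomination that fits, subtract, and repeat.
174 = 1×100 + 1×50 + 1×20 + 2×2
Total coins = 1 + 1 + 1 + 2 = 5

5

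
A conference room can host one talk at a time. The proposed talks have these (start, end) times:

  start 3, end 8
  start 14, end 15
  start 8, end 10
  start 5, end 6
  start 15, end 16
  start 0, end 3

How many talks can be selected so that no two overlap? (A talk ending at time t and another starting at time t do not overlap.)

Order by finish time; keep every interval that doesn't clash with the previous kept one.
By end time: (0,3), (5,6), (3,8), (8,10), (14,15), (15,16).
Pick (0,3); next start ≥ 3 → (5,6); next start ≥ 6 → (8,10); next start ≥ 10 → (14,15); next start ≥ 15 → (15,16).
Selected 5 talks.

5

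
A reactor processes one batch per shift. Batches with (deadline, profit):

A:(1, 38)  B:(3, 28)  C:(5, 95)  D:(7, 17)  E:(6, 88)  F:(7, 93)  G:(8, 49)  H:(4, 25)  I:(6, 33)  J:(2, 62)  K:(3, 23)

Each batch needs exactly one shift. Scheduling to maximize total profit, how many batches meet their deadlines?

8

Sort by profit descending; place each in the latest free slot ≤ its deadline.
By profit: C(d5,95), F(d7,93), E(d6,88), J(d2,62), G(d8,49), A(d1,38), I(d6,33), B(d3,28), H(d4,25), K(d3,23), D(d7,17)
C→slot 5; F→slot 7; E→slot 6; J→slot 2; G→slot 8; A→slot 1; I→slot 4; B→slot 3; H skipped; K skipped; D skipped.
8 of 11 scheduled.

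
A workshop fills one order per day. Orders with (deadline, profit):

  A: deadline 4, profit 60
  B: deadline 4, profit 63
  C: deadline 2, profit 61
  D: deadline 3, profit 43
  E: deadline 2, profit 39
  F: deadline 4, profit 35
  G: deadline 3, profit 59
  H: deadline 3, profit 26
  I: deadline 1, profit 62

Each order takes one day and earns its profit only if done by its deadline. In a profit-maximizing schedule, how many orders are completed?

4

By profit: B(d4,63), I(d1,62), C(d2,61), A(d4,60), G(d3,59), D(d3,43), E(d2,39), F(d4,35), H(d3,26)
B→slot 4; I→slot 1; C→slot 2; A→slot 3; G skipped; D skipped; E skipped; F skipped; H skipped.
4 of 9 scheduled.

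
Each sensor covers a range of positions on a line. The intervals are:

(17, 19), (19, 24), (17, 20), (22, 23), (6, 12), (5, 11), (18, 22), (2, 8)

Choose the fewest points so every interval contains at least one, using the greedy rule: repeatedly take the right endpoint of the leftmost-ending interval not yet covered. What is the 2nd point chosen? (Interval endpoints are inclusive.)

Sorted: [2,8] [5,11] [6,12] [17,19] [17,20] [18,22] [22,23] [19,24]
{[2,8],[5,11],[6,12]} hit by 8; {[17,19],[17,20],[18,22]} hit by 19; {[22,23],[19,24]} hit by 23.
Points: 8, 19, 23 (3 total).

19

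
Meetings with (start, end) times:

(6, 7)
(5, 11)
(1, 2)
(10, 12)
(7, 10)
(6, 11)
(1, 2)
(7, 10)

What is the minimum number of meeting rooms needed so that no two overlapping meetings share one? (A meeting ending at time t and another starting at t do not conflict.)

4

Count concurrent intervals with a sweep; the peak is the room count.
starts: [1, 1, 5, 6, 6, 7, 7, 10]
ends:   [2, 2, 7, 10, 10, 11, 11, 12]
s1→1 s1→2 e2→1 e2→0 s5→1 s6→2 s6→3 e7→2 s7→3 s7→4  — peak 4.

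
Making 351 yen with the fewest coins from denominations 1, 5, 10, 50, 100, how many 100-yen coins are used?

3

351 = 3×100 + 1×50 + 1×1
Count of 100: 3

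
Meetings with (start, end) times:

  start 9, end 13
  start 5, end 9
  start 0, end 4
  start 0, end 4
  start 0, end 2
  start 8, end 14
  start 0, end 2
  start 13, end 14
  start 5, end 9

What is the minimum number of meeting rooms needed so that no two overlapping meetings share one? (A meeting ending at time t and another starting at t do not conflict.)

Count concurrent intervals with a sweep; the peak is the room count.
starts: [0, 0, 0, 0, 5, 5, 8, 9, 13]
ends:   [2, 2, 4, 4, 9, 9, 13, 14, 14]
s0→1 s0→2 s0→3 s0→4  — peak 4.

4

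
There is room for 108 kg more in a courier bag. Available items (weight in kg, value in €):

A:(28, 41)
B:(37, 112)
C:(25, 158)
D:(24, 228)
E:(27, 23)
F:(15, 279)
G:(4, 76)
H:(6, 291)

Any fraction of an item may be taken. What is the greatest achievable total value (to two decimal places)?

1134.92

Greedy by value/weight ratio, highest first.
Ratios (sorted): H 48.50, G 19.00, F 18.60, D 9.50, C 6.32, B 3.03, A 1.46, E 0.85
take H (6 @ 291); take G (4 @ 76); take F (15 @ 279); take D (24 @ 228); take C (25 @ 158); take 34/37 of B → 102.92. Capacity used 108/108.
Total value = 1134.92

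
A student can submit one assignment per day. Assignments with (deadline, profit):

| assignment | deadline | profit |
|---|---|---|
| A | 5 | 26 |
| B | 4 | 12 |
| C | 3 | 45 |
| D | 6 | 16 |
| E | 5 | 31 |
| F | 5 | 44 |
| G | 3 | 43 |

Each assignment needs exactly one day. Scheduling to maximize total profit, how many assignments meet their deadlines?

6

By profit: C(d3,45), F(d5,44), G(d3,43), E(d5,31), A(d5,26), D(d6,16), B(d4,12)
C→slot 3; F→slot 5; G→slot 2; E→slot 4; A→slot 1; D→slot 6; B skipped.
6 of 7 scheduled.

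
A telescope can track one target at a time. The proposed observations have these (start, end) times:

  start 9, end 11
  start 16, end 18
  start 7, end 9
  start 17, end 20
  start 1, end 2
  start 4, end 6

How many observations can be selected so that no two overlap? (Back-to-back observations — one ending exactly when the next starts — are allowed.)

Sort by end time and greedily take each interval whose start is ≥ the last chosen end.
By end time: (1,2), (4,6), (7,9), (9,11), (16,18), (17,20).
Pick (1,2); next start ≥ 2 → (4,6); next start ≥ 6 → (7,9); next start ≥ 9 → (9,11); next start ≥ 11 → (16,18).
Selected 5 observations.

5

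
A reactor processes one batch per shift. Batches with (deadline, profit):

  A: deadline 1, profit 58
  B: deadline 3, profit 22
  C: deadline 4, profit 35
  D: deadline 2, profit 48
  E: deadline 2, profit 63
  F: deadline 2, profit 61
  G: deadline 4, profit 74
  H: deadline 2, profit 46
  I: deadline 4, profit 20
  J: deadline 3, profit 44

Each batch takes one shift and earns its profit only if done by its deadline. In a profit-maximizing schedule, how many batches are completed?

4

Take jobs in profit order; each goes to the latest open slot no later than its deadline.
By profit: G(d4,74), E(d2,63), F(d2,61), A(d1,58), D(d2,48), H(d2,46), J(d3,44), C(d4,35), B(d3,22), I(d4,20)
G→slot 4; E→slot 2; F→slot 1; A skipped; D skipped; H skipped; J→slot 3; C skipped; B skipped; I skipped.
4 of 10 scheduled.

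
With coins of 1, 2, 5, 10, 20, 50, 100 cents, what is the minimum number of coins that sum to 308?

6

Use the largest denomination that fits, subtract, and repeat.
308 − 3×100→8 − 1×5→3 − 1×2→1 − 1×1→0
Total coins = 3 + 1 + 1 + 1 = 6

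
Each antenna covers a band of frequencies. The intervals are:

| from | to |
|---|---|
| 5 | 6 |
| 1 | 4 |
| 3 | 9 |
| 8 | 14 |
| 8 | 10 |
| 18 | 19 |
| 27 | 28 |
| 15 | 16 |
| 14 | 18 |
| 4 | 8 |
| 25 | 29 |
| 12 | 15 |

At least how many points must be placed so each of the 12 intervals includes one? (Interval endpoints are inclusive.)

Sort by right endpoint; whenever an interval is uncovered, place a point at its right end.
Sorted: [1,4] [5,6] [4,8] [3,9] [8,10] [8,14] [12,15] [15,16] [14,18] [18,19] [27,28] [25,29]
{[1,4]} hit by 4; {[5,6],[4,8],[3,9]} hit by 6; {[8,10],[8,14]} hit by 10; {[12,15],[15,16],[14,18]} hit by 15; {[18,19]} hit by 19; {[27,28],[25,29]} hit by 28.
Points: 4, 6, 10, 15, 19, 28 (6 total).

6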